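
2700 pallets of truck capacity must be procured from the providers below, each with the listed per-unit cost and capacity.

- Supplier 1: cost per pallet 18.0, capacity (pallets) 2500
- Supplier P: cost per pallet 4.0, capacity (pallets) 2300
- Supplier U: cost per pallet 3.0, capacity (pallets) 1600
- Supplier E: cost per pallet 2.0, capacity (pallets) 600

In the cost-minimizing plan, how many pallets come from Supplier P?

Cheapest first:
Supplier E (2.0): use full 600 ; 2100 pallets to go.
Supplier U (3.0): use full 1600 ; 500 pallets to go.
Supplier P at 4.0: take 500 of its 2300 ; requirement met.
Supplier 1: unused.

500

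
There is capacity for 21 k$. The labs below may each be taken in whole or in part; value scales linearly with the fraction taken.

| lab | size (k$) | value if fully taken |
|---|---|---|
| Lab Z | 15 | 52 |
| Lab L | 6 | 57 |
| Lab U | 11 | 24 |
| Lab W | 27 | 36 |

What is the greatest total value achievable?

Rank by value-to-size ratio: Lab L 57/6≈9.5, Lab Z 52/15≈3.47, Lab U 24/11≈2.18, Lab W 36/27≈1.33.
All 6 k$ of Lab L fit (value 57) — 15 remain.
Lab Z: take in full, 15 k$ for value 52 — 0 left.
Total value = 109.

109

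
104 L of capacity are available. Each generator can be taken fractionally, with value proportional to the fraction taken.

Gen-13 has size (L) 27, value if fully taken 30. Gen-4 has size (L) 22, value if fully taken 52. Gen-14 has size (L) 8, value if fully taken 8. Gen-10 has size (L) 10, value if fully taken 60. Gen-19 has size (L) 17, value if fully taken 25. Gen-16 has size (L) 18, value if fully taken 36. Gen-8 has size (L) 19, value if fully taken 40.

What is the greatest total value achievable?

233

Best value per unit of size first: Gen-10 60/10≈6, Gen-4 52/22≈2.36, Gen-8 40/19≈2.11, Gen-16 36/18≈2, Gen-19 25/17≈1.47, Gen-13 30/27≈1.11, Gen-14 8/8≈1.
All 10 L of Gen-10 fit (value 60) — 94 remain.
Take all of Gen-4 (22 L, value 52) — 72 L left.
Gen-8: take in full, 19 L for value 40 — 53 left.
Take all of Gen-16 (18 L, value 36) — 35 L left.
All 17 L of Gen-19 fit (value 25) — 18 remain.
18 L left: a 18/27 share of Gen-13 gives 30×18/27 = 20.
Total value = 233.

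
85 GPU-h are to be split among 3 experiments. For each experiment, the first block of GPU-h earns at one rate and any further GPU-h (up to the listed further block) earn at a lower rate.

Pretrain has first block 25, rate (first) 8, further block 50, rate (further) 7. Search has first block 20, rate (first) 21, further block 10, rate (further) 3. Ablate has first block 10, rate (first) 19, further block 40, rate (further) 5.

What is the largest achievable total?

1020

Order all 6 blocks by rate: Search/T1 21 > Ablate/T1 19 > Pretrain/T1 8 > Pretrain/T2 7 > Ablate/T2 5 > Search/T2 3.
Search/T1 (21): +20 — 65 left.
Ablate/T1 (19): +10 — 55 left.
Pretrain T1 at 8: fill all 25 — 30 left.
Pretrain/T2: +30 of 50 at 7; pool empty.
Total = 21×20 + 19×10 + 8×25 + 7×30 = 1020.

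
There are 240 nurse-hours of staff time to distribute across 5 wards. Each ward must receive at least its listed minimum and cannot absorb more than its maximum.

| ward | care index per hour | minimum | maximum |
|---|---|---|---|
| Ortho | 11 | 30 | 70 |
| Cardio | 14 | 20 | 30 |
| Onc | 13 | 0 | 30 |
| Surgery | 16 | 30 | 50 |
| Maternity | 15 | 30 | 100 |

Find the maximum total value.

Meeting every minimum uses 30+20+0+30+30 = 110 nurse-hours, leaving 130.
Order the wards by care index per hour: Surgery 16 > Maternity 15 > Cardio 14 > Onc 13 > Ortho 11.
Give Surgery 20 more to hit its cap of 50 — 110 left.
Maternity takes 70 more to reach its cap of 100 — 40 left.
Give Cardio 10 more to hit its cap of 30 — 30 left.
Onc: +30 to 30 (cap) — 0 left.
Total = 11×30 + 14×30 + 13×30 + 16×50 + 15×100 = 3440.

3440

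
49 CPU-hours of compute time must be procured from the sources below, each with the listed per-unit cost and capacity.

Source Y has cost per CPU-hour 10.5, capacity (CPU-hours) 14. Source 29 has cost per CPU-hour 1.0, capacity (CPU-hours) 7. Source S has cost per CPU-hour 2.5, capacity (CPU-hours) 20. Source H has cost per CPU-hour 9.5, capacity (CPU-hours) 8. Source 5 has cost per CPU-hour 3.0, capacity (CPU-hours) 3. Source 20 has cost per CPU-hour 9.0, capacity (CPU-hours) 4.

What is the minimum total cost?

251.5

Fill from the cheapest source first.
Take 7 from Source 29 at 1.0 — need 42 more.
Source S at 2.5: take all 20 CPU-hours — 22 still needed.
Take 3 from Source 5 at 3.0 — need 19 more.
Source 20 (9.0): use full 4 — 15 CPU-hours to go.
Source H (9.5): use full 8 — 7 CPU-hours to go.
Take 7 from Source Y at 10.5 to finish.
Cost = 7×1.0 + 20×2.5 + 3×3.0 + 4×9.0 + 8×9.5 + 7×10.5 = 251.5.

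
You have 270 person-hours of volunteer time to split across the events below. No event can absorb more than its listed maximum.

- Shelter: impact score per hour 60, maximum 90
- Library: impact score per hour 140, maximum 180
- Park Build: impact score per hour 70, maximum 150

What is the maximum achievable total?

31500

Highest impact score per hour first: Library 140 > Park Build 70 > Shelter 60.
Give Library 180 to hit its cap of 180 ; 90 left.
Only 90 left; Park Build takes them to reach 90.
Total = 140×180 + 70×90 = 31500.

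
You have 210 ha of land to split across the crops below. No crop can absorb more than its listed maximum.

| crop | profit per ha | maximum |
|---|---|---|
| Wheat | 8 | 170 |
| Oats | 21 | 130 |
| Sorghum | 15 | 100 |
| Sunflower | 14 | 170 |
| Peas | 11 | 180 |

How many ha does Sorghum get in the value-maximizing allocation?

80

Rank by profit per ha: Oats 21 > Sorghum 15 > Sunflower 14 > Peas 11 > Wheat 8.
Give Oats 130 to hit its cap of 130 → 80 left.
Sorghum: +80 (room for 100) → 80. Pool exhausted.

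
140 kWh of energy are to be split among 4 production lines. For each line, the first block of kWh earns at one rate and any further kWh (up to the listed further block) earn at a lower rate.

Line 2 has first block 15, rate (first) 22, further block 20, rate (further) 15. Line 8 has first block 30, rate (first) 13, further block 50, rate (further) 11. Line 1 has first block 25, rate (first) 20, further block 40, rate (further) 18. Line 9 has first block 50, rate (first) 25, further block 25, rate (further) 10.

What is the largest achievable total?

2950

Treat each block as its own option and order by rate: Line 9/T1 25 > Line 2/T1 22 > Line 1/T1 20 > Line 1/T2 18 > Line 2/T2 15 > Line 8/T1 13 > Line 8/T2 11 > Line 9/T2 10.
Line 9 T1 at 25: fill all 50 ; 90 left.
Line 2/T1 (22): +15 ; 75 left.
Line 1/T1 (20): +25 ; 50 left.
Line 1/T2 (18): +40 ; 10 left.
Line 2 T2 at 15: only 10 left, fill 10.
Total = 25×50 + 22×15 + 20×25 + 18×40 + 15×10 = 2950.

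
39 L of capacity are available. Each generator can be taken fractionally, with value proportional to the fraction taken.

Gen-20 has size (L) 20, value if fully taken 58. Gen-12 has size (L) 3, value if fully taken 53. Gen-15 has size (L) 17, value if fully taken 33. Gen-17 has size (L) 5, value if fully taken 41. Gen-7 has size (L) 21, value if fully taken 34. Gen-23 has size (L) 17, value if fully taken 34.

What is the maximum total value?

174

Best value per unit of size first: Gen-12 53/3≈17.7, Gen-17 41/5≈8.2, Gen-20 58/20≈2.9, Gen-23 34/17≈2, Gen-15 33/17≈1.94, Gen-7 34/21≈1.62.
Take all of Gen-12 (3 L, value 53) → 36 L left.
Take all of Gen-17 (5 L, value 41) → 31 L left.
Take all of Gen-20 (20 L, value 58) → 11 L left.
Fill the last 11 L with part of Gen-23: 11/17 of it earns 22.
Total value = 174.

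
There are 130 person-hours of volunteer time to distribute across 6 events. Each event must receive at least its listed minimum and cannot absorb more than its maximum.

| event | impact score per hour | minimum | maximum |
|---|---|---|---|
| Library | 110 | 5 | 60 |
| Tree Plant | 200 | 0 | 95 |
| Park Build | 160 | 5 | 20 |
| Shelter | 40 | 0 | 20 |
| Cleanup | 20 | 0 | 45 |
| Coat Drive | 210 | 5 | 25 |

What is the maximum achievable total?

Meeting every minimum uses 5+0+5+0+0+5 = 15 person-hours, leaving 115.
Order the events by impact score per hour: Coat Drive 210 > Tree Plant 200 > Park Build 160 > Library 110 > Shelter 40 > Cleanup 20.
Coat Drive: +20 to 25 (cap) — 95 left.
Give Tree Plant 95 more to hit its cap of 95 — 0 left.
Total = 110×5 + 200×95 + 160×5 + 210×25 = 25600.

25600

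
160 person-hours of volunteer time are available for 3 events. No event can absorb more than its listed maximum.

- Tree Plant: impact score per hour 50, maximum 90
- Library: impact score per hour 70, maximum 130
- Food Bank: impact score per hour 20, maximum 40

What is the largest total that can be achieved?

Highest impact score per hour first: Library 70 > Tree Plant 50 > Food Bank 20.
Library takes 130 to reach its cap of 130 — 30 left.
Tree Plant: +30 (room for 90) → 30. Pool exhausted.
Total = 50×30 + 70×130 = 10600.

10600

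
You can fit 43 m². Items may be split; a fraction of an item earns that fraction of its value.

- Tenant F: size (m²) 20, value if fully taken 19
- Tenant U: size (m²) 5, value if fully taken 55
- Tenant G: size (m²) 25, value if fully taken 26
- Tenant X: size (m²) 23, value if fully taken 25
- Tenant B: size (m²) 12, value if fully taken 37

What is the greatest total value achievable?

Best value per unit of size first: Tenant U 55/5≈11, Tenant B 37/12≈3.08, Tenant X 25/23≈1.09, Tenant G 26/25≈1.04, Tenant F 19/20≈0.95.
Take all of Tenant U (5 m², value 55) — 38 m² left.
Tenant B: take in full, 12 m² for value 37 — 26 left.
Take all of Tenant X (23 m², value 25) — 3 m² left.
Only 3 m² remain; take 3/25 of Tenant G for value 26×3/25 = 3.12.
Total value = 120.12.

120.12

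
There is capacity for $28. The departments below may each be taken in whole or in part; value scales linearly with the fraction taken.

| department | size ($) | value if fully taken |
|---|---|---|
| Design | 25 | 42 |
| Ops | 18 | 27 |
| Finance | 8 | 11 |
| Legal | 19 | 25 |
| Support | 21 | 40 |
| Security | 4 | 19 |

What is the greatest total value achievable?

64.04

Sort by value density: Security 19/4≈4.75, Support 40/21≈1.9, Design 42/25≈1.68, Ops 27/18≈1.5, Finance 11/8≈1.38, Legal 25/19≈1.32.
Security: take in full, 4 $ for value 19 ; 24 left.
Take all of Support (21 $, value 40) ; 3 $ left.
3 $ left: a 3/25 share of Design gives 42×3/25 = 5.04.
Total value = 64.04.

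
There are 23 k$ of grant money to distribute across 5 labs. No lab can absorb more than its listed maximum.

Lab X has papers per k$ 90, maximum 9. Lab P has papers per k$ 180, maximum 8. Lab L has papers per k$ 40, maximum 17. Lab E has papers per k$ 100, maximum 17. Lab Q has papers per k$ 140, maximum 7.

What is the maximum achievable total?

3220

Highest papers per k$ first: Lab P 180 > Lab Q 140 > Lab E 100 > Lab X 90 > Lab L 40.
Lab P takes 8 to reach its cap of 8 — 15 left.
Lab Q takes 7 to reach its cap of 7 — 8 left.
Lab E has room for 17 but only 8 remain, so it gets 8.
Total = 180×8 + 100×8 + 140×7 = 3220.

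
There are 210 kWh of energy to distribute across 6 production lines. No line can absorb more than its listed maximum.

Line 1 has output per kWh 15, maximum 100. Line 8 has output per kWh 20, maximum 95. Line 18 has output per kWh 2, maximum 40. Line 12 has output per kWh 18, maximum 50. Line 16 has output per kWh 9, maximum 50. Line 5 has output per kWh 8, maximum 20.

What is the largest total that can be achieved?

3775

Highest output per kWh first: Line 8 20 > Line 12 18 > Line 1 15 > Line 16 9 > Line 5 8 > Line 18 2.
Line 8: +95 to 95 (cap) — 115 left.
Line 12: +50 to 50 (cap) — 65 left.
Only 65 left; Line 1 takes them to reach 65.
Total = 15×65 + 20×95 + 18×50 = 3775.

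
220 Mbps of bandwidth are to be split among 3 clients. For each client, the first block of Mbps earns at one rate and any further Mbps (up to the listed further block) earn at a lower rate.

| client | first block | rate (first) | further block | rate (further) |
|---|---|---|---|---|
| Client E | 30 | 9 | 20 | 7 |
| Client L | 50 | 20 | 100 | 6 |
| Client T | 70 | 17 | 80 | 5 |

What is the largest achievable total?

2900

Treat each block as its own option and order by rate: Client L/first 20 > Client T/first 17 > Client E/first 9 > Client E/second 7 > Client L/second 6 > Client T/second 5.
Client L/first (20): +50 ; 170 left.
Client T/first (17): +70 ; 100 left.
Fill Client E first block (30 at 9) ; 70 left.
Client E/second (7): +20 ; 50 left.
50 remain; put them into Client L second at 6.
Total = 20×50 + 17×70 + 9×30 + 7×20 + 6×50 = 2900.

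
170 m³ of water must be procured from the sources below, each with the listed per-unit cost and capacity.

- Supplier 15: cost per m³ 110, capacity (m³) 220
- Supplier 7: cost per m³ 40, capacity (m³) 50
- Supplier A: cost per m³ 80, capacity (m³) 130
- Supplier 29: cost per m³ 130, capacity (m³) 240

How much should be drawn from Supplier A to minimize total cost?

Use sources in increasing cost order.
Supplier 7 at 40: take all 50 m³ ; 120 still needed.
Take 120 from Supplier A at 80 to finish.
Supplier 15, Supplier 29: unused.

120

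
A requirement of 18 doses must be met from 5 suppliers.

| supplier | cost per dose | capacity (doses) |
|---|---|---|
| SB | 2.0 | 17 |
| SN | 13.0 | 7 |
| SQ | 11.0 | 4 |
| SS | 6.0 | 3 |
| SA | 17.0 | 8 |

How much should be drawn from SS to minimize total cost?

Cheapest first:
SB (2.0): use full 17 → 1 doses to go.
Take 1 from SS at 6.0 to finish.
SQ, SN, SA: unused.

1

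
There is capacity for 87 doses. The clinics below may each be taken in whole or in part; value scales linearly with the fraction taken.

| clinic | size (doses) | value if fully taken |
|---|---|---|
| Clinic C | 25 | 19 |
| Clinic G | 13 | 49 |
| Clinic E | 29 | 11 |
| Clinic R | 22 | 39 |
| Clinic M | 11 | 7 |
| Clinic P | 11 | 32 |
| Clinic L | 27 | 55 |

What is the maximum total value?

Rank by value-to-size ratio: Clinic G 49/13≈3.77, Clinic P 32/11≈2.91, Clinic L 55/27≈2.04, Clinic R 39/22≈1.77, Clinic C 19/25≈0.76, Clinic M 7/11≈0.636, Clinic E 11/29≈0.379.
Take all of Clinic G (13 doses, value 49) ; 74 doses left.
All 11 doses of Clinic P fit (value 32) ; 63 remain.
Clinic L: take in full, 27 doses for value 55 ; 36 left.
Clinic R: take in full, 22 doses for value 39 ; 14 left.
Fill the last 14 doses with part of Clinic C: 14/25 of it earns 10.64.
Total value = 185.64.

185.64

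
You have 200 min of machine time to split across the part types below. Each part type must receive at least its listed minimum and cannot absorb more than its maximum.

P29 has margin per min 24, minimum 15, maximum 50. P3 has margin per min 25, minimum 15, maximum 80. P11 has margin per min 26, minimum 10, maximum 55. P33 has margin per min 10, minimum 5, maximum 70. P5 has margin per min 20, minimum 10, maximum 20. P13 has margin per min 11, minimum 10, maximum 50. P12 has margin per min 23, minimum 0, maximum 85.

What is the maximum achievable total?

4750

Meeting every minimum uses 15+15+10+5+10+10+0 = 65 min, leaving 135.
Rank by margin per min: P11 26 > P3 25 > P29 24 > P12 23 > P5 20 > P13 11 > P33 10.
Give P11 45 more to hit its cap of 55 — 90 left.
P3: +65 to 80 (cap) — 25 left.
P29 has room for 35 more but only 25 remain, so it gets 40.
Total = 24×40 + 25×80 + 26×55 + 10×5 + 20×10 + 11×10 = 4750.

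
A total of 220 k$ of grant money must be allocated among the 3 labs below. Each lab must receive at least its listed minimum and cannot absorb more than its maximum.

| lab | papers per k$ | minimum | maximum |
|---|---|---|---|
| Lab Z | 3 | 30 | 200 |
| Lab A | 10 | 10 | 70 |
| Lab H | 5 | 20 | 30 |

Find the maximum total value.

1210

Meeting every minimum uses 30+10+20 = 60 k$, leaving 160.
Rank by papers per k$: Lab A 10 > Lab H 5 > Lab Z 3.
Lab A: +60 to 70 (cap) ; 100 left.
Give Lab H 10 more to hit its cap of 30 ; 90 left.
Lab Z: +90 (room for 170) → 120. Pool exhausted.
Total = 3×120 + 10×70 + 5×30 = 1210.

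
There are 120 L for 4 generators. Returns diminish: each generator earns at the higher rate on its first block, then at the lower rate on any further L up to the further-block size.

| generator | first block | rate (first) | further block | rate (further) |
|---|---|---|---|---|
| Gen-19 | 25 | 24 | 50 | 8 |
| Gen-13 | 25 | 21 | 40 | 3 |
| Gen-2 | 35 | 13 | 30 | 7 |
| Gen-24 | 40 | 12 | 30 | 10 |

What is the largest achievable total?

Rank every tier by rate: Gen-19/T1 24 > Gen-13/T1 21 > Gen-2/T1 13 > Gen-24/T1 12 > Gen-24/T2 10 > Gen-19/T2 8 > Gen-2/T2 7 > Gen-13/T2 3.
Gen-19/T1 (24): +25 — 95 left.
Gen-13/T1 (21): +25 — 70 left.
Gen-2/T1 (13): +35 — 35 left.
Gen-24/T1: +35 of 40 at 12; pool empty.
Total = 24×25 + 21×25 + 13×35 + 12×35 = 2000.

2000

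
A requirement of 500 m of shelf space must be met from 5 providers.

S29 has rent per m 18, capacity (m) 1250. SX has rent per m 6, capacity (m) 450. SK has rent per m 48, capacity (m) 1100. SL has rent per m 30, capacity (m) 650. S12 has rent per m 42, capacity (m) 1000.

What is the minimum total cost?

Use providers in increasing cost order.
SX (6): use full 450 → 50 m to go.
S29 at 18: take 50 of its 1250 → requirement met.
SL, S12, SK: unused.
Cost = 450×6 + 50×18 = 3600.

3600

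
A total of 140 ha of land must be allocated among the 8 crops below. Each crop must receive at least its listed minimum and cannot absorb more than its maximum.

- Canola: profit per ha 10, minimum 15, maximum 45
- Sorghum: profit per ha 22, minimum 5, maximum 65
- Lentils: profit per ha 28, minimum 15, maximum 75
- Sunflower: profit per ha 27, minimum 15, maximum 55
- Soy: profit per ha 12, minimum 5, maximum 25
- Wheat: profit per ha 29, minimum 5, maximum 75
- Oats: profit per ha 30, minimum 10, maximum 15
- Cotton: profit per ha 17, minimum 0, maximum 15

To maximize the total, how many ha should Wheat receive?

70

Meeting every minimum uses 15+5+15+15+5+5+10+0 = 70 ha, leaving 70.
Rank by profit per ha: Oats 30 > Wheat 29 > Lentils 28 > Sunflower 27 > Sorghum 22 > Cotton 17 > Soy 12 > Canola 10.
Oats takes 5 more to reach its cap of 15 ; 65 left.
Wheat: +65 (room for 70) → 70. Pool exhausted.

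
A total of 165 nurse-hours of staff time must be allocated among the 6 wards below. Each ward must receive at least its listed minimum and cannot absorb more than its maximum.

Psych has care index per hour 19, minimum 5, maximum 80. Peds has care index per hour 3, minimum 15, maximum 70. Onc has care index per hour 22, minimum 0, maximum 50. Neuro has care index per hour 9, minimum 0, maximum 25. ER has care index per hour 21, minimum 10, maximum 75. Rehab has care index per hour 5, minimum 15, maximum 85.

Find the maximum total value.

Meeting every minimum uses 5+15+0+0+10+15 = 45 nurse-hours, leaving 120.
Rank by care index per hour: Onc 22 > ER 21 > Psych 19 > Neuro 9 > Rehab 5 > Peds 3.
Onc: +50 to 50 (cap) → 70 left.
ER takes 65 more to reach its cap of 75 → 5 left.
Psych: +5 (room for 75) → 10. Pool exhausted.
Total = 19×10 + 3×15 + 22×50 + 21×75 + 5×15 = 2985.

2985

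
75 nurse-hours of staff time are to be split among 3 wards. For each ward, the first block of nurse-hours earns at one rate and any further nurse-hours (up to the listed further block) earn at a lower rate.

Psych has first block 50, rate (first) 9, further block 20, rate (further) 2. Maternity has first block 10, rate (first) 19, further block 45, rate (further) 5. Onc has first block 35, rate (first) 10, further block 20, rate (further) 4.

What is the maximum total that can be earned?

810

Order all 6 blocks by rate: Maternity/T1 19 > Onc/T1 10 > Psych/T1 9 > Maternity/T2 5 > Onc/T2 4 > Psych/T2 2.
Fill Maternity T1 block (10 at 19) → 65 left.
Fill Onc T1 block (35 at 10) → 30 left.
Psych T1 at 9: only 30 left, fill 30.
Total = 19×10 + 10×35 + 9×30 = 810.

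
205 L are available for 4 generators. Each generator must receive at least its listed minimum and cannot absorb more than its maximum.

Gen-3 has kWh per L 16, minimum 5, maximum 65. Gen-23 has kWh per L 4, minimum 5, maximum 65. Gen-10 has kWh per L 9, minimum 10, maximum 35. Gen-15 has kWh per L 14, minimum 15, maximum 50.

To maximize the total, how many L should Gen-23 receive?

Meeting every minimum uses 5+5+10+15 = 35 L, leaving 170.
Highest kWh per L first: Gen-3 16 > Gen-15 14 > Gen-10 9 > Gen-23 4.
Gen-3 takes 60 more to reach its cap of 65 — 110 left.
Gen-15: +35 to 50 (cap) — 75 left.
Give Gen-10 25 more to hit its cap of 35 — 50 left.
Only 50 left; Gen-23 takes them to reach 55.

55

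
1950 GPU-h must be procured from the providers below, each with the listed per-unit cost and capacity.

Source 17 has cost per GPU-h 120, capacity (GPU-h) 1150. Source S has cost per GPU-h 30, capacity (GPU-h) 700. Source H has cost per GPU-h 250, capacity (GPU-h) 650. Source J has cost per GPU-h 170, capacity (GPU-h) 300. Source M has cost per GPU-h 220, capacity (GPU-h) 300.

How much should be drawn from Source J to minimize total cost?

100

Fill from the cheapest provider first.
Source S (30): use full 700 → 1250 GPU-h to go.
Source 17 (120): use full 1150 → 100 GPU-h to go.
Source J at 170: take 100 of its 300 → requirement met.
Source M, Source H: unused.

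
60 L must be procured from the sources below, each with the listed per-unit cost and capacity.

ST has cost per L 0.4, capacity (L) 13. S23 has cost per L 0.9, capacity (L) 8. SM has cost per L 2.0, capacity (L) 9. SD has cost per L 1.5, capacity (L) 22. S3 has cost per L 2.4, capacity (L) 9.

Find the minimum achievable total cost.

Fill from the cheapest source first.
Take 13 from ST at 0.4 — need 47 more.
Take 8 from S23 at 0.9 — need 39 more.
Take 22 from SD at 1.5 — need 17 more.
Take 9 from SM at 2.0 — need 8 more.
S3 at 2.4: take 8 of its 9 — requirement met.
Cost = 13×0.4 + 8×0.9 + 22×1.5 + 9×2.0 + 8×2.4 = 82.6.

82.6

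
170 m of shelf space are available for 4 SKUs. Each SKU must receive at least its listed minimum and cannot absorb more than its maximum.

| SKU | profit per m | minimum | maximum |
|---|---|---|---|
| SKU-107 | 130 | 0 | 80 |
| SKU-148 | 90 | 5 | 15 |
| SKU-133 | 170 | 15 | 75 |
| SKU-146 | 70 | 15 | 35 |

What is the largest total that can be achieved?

24000

Meeting every minimum uses 0+5+15+15 = 35 m, leaving 135.
Order the SKUs by profit per m: SKU-133 170 > SKU-107 130 > SKU-148 90 > SKU-146 70.
SKU-133: +60 to 75 (cap) → 75 left.
Only 75 left; SKU-107 takes them to reach 75.
Total = 130×75 + 90×5 + 170×75 + 70×15 = 24000.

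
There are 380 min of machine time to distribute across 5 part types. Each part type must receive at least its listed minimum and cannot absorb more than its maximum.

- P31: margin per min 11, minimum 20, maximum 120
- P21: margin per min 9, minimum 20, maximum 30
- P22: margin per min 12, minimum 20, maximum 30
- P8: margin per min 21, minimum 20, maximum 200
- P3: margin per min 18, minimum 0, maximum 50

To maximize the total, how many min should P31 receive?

80

Meeting every minimum uses 20+20+20+20+0 = 80 min, leaving 300.
Highest margin per min first: P8 21 > P3 18 > P22 12 > P31 11 > P21 9.
P8 takes 180 more to reach its cap of 200 — 120 left.
P3: +50 to 50 (cap) — 70 left.
P22 takes 10 more to reach its cap of 30 — 60 left.
Only 60 left; P31 takes them to reach 80.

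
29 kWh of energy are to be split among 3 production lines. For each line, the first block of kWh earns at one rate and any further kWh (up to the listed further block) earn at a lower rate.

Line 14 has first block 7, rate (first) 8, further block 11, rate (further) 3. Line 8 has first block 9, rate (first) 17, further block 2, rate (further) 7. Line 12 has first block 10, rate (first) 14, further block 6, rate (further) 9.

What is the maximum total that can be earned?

379

Rank every tier by rate: Line 8/tier1 17 > Line 12/tier1 14 > Line 12/tier2 9 > Line 14/tier1 8 > Line 8/tier2 7 > Line 14/tier2 3.
Line 8/tier1 (17): +9 → 20 left.
Line 12 tier1 at 14: fill all 10 → 10 left.
Fill Line 12 tier2 block (6 at 9) → 4 left.
4 remain; put them into Line 14 tier1 at 8.
Total = 17×9 + 14×10 + 9×6 + 8×4 = 379.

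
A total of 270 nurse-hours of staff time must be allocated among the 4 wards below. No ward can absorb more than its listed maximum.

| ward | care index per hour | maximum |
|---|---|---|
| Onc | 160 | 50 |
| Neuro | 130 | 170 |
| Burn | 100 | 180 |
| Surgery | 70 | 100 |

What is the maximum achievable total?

Order the wards by care index per hour: Onc 160 > Neuro 130 > Burn 100 > Surgery 70.
Give Onc 50 to hit its cap of 50 — 220 left.
Neuro: +170 to 170 (cap) — 50 left.
Only 50 left; Burn takes them to reach 50.
Total = 160×50 + 130×170 + 100×50 = 35100.

35100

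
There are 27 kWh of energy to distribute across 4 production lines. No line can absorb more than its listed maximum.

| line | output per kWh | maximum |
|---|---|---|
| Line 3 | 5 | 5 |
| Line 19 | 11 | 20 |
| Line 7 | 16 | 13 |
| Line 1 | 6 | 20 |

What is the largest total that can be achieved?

362

Rank by output per kWh: Line 7 16 > Line 19 11 > Line 1 6 > Line 3 5.
Give Line 7 13 to hit its cap of 13 ; 14 left.
Line 19: +14 (room for 20) → 14. Pool exhausted.
Total = 11×14 + 16×13 = 362.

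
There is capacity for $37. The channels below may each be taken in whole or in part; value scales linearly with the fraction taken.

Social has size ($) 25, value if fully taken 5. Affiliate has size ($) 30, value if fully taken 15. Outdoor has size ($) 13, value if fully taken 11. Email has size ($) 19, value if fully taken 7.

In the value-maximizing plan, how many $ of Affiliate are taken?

24

Sort by value density: Outdoor 11/13≈0.846, Affiliate 15/30≈0.5, Email 7/19≈0.368, Social 5/25≈0.2.
All 13 $ of Outdoor fit (value 11) — 24 remain.
Fill the last 24 $ with part of Affiliate: 24/30 of it earns 12.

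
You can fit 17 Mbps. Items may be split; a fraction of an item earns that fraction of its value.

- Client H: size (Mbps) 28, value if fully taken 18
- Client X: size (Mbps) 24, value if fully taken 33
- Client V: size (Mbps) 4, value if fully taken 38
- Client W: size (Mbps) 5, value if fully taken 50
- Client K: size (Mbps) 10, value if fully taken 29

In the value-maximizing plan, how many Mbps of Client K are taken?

Sort by value density: Client W 50/5≈10, Client V 38/4≈9.5, Client K 29/10≈2.9, Client X 33/24≈1.38, Client H 18/28≈0.643.
Client W: take in full, 5 Mbps for value 50 — 12 left.
Client V: take in full, 4 Mbps for value 38 — 8 left.
8 Mbps left: a 8/10 share of Client K gives 29×8/10 = 23.2.

8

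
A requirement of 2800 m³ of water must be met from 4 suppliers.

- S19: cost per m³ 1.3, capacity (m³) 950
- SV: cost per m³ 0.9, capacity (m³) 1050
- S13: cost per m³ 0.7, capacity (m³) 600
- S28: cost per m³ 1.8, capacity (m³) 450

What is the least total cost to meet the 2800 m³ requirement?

Cheapest first:
S13 at 0.7: take all 600 m³ ; 2200 still needed.
Take 1050 from SV at 0.9 ; need 1150 more.
S19 at 1.3: take all 950 m³ ; 200 still needed.
S28 (1.8): take the remaining 200 ; done.
Cost = 600×0.7 + 1050×0.9 + 950×1.3 + 200×1.8 = 2960.

2960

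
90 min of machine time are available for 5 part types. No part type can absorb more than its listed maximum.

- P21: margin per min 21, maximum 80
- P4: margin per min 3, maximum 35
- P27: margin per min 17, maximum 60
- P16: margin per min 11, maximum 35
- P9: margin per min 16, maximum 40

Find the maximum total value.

Rank by margin per min: P21 21 > P27 17 > P9 16 > P16 11 > P4 3.
P21: +80 to 80 (cap) ; 10 left.
P27: +10 (room for 60) → 10. Pool exhausted.
Total = 21×80 + 17×10 = 1850.

1850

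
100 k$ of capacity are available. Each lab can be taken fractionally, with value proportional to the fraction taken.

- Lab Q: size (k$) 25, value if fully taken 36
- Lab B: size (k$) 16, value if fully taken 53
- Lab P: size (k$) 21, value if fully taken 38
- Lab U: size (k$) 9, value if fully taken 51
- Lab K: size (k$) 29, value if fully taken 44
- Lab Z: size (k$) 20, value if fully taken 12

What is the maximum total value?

222

Sort by value density: Lab U 51/9≈5.67, Lab B 53/16≈3.31, Lab P 38/21≈1.81, Lab K 44/29≈1.52, Lab Q 36/25≈1.44, Lab Z 12/20≈0.6.
All 9 k$ of Lab U fit (value 51) — 91 remain.
All 16 k$ of Lab B fit (value 53) — 75 remain.
Lab P: take in full, 21 k$ for value 38 — 54 left.
Take all of Lab K (29 k$, value 44) — 25 k$ left.
Lab Q: take in full, 25 k$ for value 36 — 0 left.
Total value = 222.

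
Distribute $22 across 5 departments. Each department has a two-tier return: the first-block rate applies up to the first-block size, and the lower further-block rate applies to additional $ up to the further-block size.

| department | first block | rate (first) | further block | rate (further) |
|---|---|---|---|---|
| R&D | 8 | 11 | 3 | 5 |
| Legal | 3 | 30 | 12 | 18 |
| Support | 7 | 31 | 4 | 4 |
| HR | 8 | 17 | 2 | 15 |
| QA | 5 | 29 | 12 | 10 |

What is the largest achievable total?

578

Treat each block as its own option and order by rate: Support/tier1 31 > Legal/tier1 30 > QA/tier1 29 > Legal/tier2 18 > HR/tier1 17 > HR/tier2 15 > R&D/tier1 11 > QA/tier2 10 > R&D/tier2 5 > Support/tier2 4.
Support/tier1 (31): +7 → 15 left.
Legal tier1 at 30: fill all 3 → 12 left.
Fill QA tier1 block (5 at 29) → 7 left.
Legal/tier2: +7 of 12 at 18; pool empty.
Total = 31×7 + 30×3 + 29×5 + 18×7 = 578.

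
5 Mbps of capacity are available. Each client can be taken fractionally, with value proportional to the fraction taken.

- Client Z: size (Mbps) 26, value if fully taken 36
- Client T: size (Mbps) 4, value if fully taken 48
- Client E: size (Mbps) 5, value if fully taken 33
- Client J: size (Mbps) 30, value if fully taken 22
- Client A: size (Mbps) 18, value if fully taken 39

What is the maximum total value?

54.6

Rank by value-to-size ratio: Client T 48/4≈12, Client E 33/5≈6.6, Client A 39/18≈2.17, Client Z 36/26≈1.38, Client J 22/30≈0.733.
Take all of Client T (4 Mbps, value 48) — 1 Mbps left.
Only 1 Mbps remain; take 1/5 of Client E for value 33×1/5 = 6.6.
Total value = 54.6.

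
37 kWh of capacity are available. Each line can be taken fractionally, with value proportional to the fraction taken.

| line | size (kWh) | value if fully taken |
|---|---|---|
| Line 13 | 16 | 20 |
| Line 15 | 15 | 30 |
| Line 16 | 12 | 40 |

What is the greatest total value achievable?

Rank by value-to-size ratio: Line 16 40/12≈3.33, Line 15 30/15≈2, Line 13 20/16≈1.25.
Take all of Line 16 (12 kWh, value 40) — 25 kWh left.
Take all of Line 15 (15 kWh, value 30) — 10 kWh left.
Fill the last 10 kWh with part of Line 13: 10/16 of it earns 12.5.
Total value = 82.5.

82.5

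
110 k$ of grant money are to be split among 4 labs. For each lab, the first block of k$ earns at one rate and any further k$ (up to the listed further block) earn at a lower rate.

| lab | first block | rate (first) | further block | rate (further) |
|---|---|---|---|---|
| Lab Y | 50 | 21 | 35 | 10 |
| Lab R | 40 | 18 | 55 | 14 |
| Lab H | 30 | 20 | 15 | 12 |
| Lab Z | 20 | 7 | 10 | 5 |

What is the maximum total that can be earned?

Order all 8 blocks by rate: Lab Y/tier1 21 > Lab H/tier1 20 > Lab R/tier1 18 > Lab R/tier2 14 > Lab H/tier2 12 > Lab Y/tier2 10 > Lab Z/tier1 7 > Lab Z/tier2 5.
Fill Lab Y tier1 block (50 at 21) → 60 left.
Fill Lab H tier1 block (30 at 20) → 30 left.
30 remain; put them into Lab R tier1 at 18.
Total = 21×50 + 20×30 + 18×30 = 2190.

2190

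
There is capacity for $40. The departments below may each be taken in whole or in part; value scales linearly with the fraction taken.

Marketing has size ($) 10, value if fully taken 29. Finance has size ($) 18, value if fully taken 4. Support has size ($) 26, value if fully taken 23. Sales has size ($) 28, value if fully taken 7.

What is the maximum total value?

Best value per unit of size first: Marketing 29/10≈2.9, Support 23/26≈0.885, Sales 7/28≈0.25, Finance 4/18≈0.222.
All 10 $ of Marketing fit (value 29) — 30 remain.
Take all of Support (26 $, value 23) — 4 $ left.
Only 4 $ remain; take 4/28 of Sales for value 7×4/28 = 1.
Total value = 53.

53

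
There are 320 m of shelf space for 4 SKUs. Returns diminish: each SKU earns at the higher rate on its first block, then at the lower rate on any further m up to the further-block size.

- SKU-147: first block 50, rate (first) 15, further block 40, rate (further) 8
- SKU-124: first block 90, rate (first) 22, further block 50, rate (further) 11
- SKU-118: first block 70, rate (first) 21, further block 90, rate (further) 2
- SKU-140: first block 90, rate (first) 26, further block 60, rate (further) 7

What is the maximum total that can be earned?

Order all 8 blocks by rate: SKU-140/T1 26 > SKU-124/T1 22 > SKU-118/T1 21 > SKU-147/T1 15 > SKU-124/T2 11 > SKU-147/T2 8 > SKU-140/T2 7 > SKU-118/T2 2.
Fill SKU-140 T1 block (90 at 26) ; 230 left.
Fill SKU-124 T1 block (90 at 22) ; 140 left.
SKU-118/T1 (21): +70 ; 70 left.
Fill SKU-147 T1 block (50 at 15) ; 20 left.
SKU-124 T2 at 11: only 20 left, fill 20.
Total = 26×90 + 22×90 + 21×70 + 15×50 + 11×20 = 6760.

6760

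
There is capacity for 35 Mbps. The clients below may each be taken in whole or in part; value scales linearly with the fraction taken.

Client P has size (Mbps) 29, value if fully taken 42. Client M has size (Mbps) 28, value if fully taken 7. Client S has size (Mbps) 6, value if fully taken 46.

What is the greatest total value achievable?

Rank by value-to-size ratio: Client S 46/6≈7.67, Client P 42/29≈1.45, Client M 7/28≈0.25.
Take all of Client S (6 Mbps, value 46) → 29 Mbps left.
Take all of Client P (29 Mbps, value 42) → 0 Mbps left.
Total value = 88.

88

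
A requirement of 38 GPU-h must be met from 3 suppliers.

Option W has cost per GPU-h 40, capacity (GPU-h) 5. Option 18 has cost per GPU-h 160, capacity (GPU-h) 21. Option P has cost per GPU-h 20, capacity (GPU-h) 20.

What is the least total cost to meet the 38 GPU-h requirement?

Cheapest first:
Option P at 20: take all 20 GPU-h — 18 still needed.
Option W at 40: take all 5 GPU-h — 13 still needed.
Take 13 from Option 18 at 160 to finish.
Cost = 20×20 + 5×40 + 13×160 = 2680.

2680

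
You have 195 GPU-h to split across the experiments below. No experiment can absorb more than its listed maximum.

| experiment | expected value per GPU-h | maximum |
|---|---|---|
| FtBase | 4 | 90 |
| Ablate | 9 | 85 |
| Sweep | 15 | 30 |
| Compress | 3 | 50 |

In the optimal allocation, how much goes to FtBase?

Rank by expected value per GPU-h: Sweep 15 > Ablate 9 > FtBase 4 > Compress 3.
Sweep: +30 to 30 (cap) ; 165 left.
Ablate: +85 to 85 (cap) ; 80 left.
Only 80 left; FtBase takes them to reach 80.

80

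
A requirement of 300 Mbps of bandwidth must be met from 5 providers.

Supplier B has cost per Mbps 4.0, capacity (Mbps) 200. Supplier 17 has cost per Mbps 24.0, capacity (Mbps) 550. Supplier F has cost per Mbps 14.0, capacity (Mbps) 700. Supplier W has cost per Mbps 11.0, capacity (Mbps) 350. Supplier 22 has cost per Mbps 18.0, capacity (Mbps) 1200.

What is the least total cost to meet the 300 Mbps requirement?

1900

Cheapest first:
Supplier B at 4.0: take all 200 Mbps — 100 still needed.
Take 100 from Supplier W at 11.0 to finish.
Supplier F, Supplier 22, Supplier 17: unused.
Cost = 200×4.0 + 100×11.0 = 1900.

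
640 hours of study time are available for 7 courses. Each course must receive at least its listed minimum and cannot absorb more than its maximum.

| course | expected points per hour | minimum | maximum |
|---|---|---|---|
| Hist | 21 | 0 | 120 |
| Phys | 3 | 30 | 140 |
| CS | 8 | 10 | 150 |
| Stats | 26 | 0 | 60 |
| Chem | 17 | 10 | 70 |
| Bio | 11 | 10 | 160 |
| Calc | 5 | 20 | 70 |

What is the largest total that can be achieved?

Meeting every minimum uses 0+30+10+0+10+10+20 = 80 hours, leaving 560.
Order the courses by expected points per hour: Stats 26 > Hist 21 > Chem 17 > Bio 11 > CS 8 > Calc 5 > Phys 3.
Give Stats 60 more to hit its cap of 60 — 500 left.
Give Hist 120 more to hit its cap of 120 — 380 left.
Give Chem 60 more to hit its cap of 70 — 320 left.
Give Bio 150 more to hit its cap of 160 — 170 left.
CS takes 140 more to reach its cap of 150 — 30 left.
Calc: +30 (room for 50) → 50. Pool exhausted.
Total = 21×120 + 3×30 + 8×150 + 26×60 + 17×70 + 11×160 + 5×50 = 8570.

8570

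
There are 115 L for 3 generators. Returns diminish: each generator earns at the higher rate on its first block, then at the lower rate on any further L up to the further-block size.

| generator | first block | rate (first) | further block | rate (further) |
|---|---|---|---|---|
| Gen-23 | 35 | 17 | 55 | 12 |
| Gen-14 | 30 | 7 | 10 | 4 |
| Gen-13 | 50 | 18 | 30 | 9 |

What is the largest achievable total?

1855

Treat each block as its own option and order by rate: Gen-13/tier1 18 > Gen-23/tier1 17 > Gen-23/tier2 12 > Gen-13/tier2 9 > Gen-14/tier1 7 > Gen-14/tier2 4.
Gen-13 tier1 at 18: fill all 50 — 65 left.
Gen-23 tier1 at 17: fill all 35 — 30 left.
30 remain; put them into Gen-23 tier2 at 12.
Total = 18×50 + 17×35 + 12×30 = 1855.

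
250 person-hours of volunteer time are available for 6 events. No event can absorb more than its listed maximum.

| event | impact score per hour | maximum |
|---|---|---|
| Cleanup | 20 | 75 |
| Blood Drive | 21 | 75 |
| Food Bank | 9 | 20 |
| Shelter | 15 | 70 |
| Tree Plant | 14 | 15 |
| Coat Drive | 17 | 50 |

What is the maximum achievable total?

Rank by impact score per hour: Blood Drive 21 > Cleanup 20 > Coat Drive 17 > Shelter 15 > Tree Plant 14 > Food Bank 9.
Blood Drive takes 75 to reach its cap of 75 → 175 left.
Cleanup: +75 to 75 (cap) → 100 left.
Coat Drive takes 50 to reach its cap of 50 → 50 left.
Only 50 left; Shelter takes them to reach 50.
Total = 20×75 + 21×75 + 15×50 + 17×50 = 4675.

4675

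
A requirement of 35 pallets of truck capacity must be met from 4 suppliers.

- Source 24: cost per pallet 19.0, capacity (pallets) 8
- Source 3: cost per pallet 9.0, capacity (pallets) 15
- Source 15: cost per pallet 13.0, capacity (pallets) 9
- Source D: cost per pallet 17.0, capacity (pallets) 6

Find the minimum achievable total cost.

449

Cheapest first:
Take 15 from Source 3 at 9.0 → need 20 more.
Take 9 from Source 15 at 13.0 → need 11 more.
Source D (17.0): use full 6 → 5 pallets to go.
Source 24 (19.0): take the remaining 5 → done.
Cost = 15×9.0 + 9×13.0 + 6×17.0 + 5×19.0 = 449.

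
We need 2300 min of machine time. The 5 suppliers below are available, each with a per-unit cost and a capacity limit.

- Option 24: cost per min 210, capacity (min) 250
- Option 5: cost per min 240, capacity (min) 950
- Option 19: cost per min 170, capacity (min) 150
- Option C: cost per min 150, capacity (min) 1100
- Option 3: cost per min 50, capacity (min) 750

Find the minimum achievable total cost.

292500

Cheapest first:
Option 3 (50): use full 750 → 1550 min to go.
Take 1100 from Option C at 150 → need 450 more.
Take 150 from Option 19 at 170 → need 300 more.
Option 24 at 210: take all 250 min → 50 still needed.
Option 5 (240): take the remaining 50 → done.
Cost = 750×50 + 1100×150 + 150×170 + 250×210 + 50×240 = 292500.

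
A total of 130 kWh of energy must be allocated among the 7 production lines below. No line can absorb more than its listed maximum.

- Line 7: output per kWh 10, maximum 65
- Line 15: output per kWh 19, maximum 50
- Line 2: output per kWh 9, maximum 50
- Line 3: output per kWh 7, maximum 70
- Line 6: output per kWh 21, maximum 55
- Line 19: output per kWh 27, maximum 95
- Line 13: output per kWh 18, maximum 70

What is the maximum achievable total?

Order the production lines by output per kWh: Line 19 27 > Line 6 21 > Line 15 19 > Line 13 18 > Line 7 10 > Line 2 9 > Line 3 7.
Line 19 takes 95 to reach its cap of 95 ; 35 left.
Only 35 left; Line 6 takes them to reach 35.
Total = 21×35 + 27×95 = 3300.

3300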